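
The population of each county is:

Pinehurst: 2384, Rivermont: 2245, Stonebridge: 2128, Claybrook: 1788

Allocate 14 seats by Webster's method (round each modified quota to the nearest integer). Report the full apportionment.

Pinehurst=4, Rivermont=4, Stonebridge=3, Claybrook=3

Standard divisor 8545/14 ≈ 610.357; standard quotas: Pinehurst 3.906, Rivermont 3.678, Stonebridge 3.486, Claybrook 2.929.
Rounding to the nearest integer gives Pinehurst 4, Rivermont 4, Stonebridge 3, Claybrook 3 — total 14, matching the house size, so no adjustment is needed.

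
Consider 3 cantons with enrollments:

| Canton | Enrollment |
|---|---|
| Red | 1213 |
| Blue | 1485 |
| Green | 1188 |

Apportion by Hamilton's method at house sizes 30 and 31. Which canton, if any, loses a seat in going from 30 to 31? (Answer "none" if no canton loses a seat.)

none

At 30 seats: Red 9, Blue 12, Green 9.
At 31 seats: Red 10, Blue 12, Green 9.
No canton's allocation decreased.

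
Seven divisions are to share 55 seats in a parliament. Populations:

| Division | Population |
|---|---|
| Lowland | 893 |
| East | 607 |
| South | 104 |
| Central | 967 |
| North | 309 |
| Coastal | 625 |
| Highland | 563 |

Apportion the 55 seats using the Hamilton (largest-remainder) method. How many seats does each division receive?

The standard divisor is 4068/55 ≈ 73.964.
Standard quotas: Lowland 12.074, East 8.207, South 1.406, Central 13.074, North 4.178, Coastal 8.450, Highland 7.612.
Lower quotas: Lowland 12, East 8, South 1, Central 13, North 4, Coastal 8, Highland 7 (sum 53, leaving 2 seats).
Remainders in descending order: Highland 0.612, Coastal 0.450, South 0.406, East 0.207, North 0.178, Central 0.074, Lowland 0.074.
The surplus seats go to Highland, Coastal.

Lowland=12, East=8, South=1, Central=13, North=4, Coastal=9, Highland=8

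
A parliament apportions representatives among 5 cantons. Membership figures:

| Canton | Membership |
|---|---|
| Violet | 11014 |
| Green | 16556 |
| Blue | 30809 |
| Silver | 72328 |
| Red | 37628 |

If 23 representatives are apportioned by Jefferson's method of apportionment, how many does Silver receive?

11

Standard divisor 168335/23 ≈ 7318.913; standard quotas: Violet 1.505, Green 2.262, Blue 4.210, Silver 9.882, Red 5.141.
Rounding down gives 1, 2, 4, 9, 5 = 21 seats, so the divisor must be adjusted.
With modified divisor 6400: modified quotas Violet 1.721, Green 2.587, Blue 4.814, Silver 11.301, Red 5.879.
Rounding down: Violet 1, Green 2, Blue 4, Silver 11, Red 5 (total 23).
Silver receives 11.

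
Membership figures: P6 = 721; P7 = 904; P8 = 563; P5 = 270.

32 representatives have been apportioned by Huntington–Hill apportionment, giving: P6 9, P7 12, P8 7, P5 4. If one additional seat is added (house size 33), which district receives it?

Priority for the next seat is population ÷ (√(s·(s+1))).
Priorities: P6 76.000, P7 72.378, P8 75.234, P5 60.374.
Highest priority: P6.

P6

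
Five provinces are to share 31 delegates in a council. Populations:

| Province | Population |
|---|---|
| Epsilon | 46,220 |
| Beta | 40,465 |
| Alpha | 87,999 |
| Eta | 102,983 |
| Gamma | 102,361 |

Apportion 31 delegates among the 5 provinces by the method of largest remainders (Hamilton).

Epsilon=4, Beta=3, Alpha=7, Eta=9, Gamma=8

The standard divisor is 380028/31 ≈ 12258.968.
Standard quotas: Epsilon 3.7703, Beta 3.3008, Alpha 7.1783, Eta 8.4006, Gamma 8.3499.
Lower quotas: Epsilon 3, Beta 3, Alpha 7, Eta 8, Gamma 8 (sum 29, leaving 2 seats).
Remainders in descending order: Epsilon 0.7703, Eta 0.4006, Gamma 0.3499, Beta 0.3008, Alpha 0.1783.
Largest remainders: Epsilon, Eta receive the extra seats.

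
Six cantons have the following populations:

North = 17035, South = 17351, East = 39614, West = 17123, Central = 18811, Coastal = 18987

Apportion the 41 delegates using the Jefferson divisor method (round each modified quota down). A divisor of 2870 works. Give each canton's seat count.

With modified divisor 2870: modified quotas North 5.936, South 6.046, East 13.803, West 5.966, Central 6.554, Coastal 6.616.
Rounding down: North 5, South 6, East 13, West 5, Central 6, Coastal 6 (total 41).

North 5, South 6, East 13, West 5, Central 6, Coastal 6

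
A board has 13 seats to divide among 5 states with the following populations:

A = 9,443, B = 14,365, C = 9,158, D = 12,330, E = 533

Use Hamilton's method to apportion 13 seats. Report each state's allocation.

Total 45829; standard divisor 45829/13 ≈ 3525.308.
Standard quotas: A 2.6786, B 4.0748, C 2.5978, D 3.4976, E 0.1512.
Lower quotas: A 2, B 4, C 2, D 3, E 0 (sum 11, leaving 2 seats).
Remainders in descending order: A 0.6786, C 0.5978, D 0.4976, E 0.1512, B 0.0748.
The surplus seats go to A, C.

A: 3, B: 4, C: 3, D: 3, E: 0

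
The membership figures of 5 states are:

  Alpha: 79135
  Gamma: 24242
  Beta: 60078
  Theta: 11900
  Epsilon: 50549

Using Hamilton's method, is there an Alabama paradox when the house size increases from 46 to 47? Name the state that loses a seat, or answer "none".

At 46 seats: Alpha 16, Gamma 5, Beta 12, Theta 3, Epsilon 10.
At 47 seats: Alpha 16, Gamma 5, Beta 13, Theta 2, Epsilon 11.
Theta drops from 3 to 2.

Theta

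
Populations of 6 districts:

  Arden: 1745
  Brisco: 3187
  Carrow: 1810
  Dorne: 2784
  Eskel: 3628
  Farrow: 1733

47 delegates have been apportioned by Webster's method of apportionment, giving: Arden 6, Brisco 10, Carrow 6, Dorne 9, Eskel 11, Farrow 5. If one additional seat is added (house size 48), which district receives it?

Priority for the next seat is population ÷ (current seats + 0.5).
Priorities: Arden 268.462, Brisco 303.524, Carrow 278.462, Dorne 293.053, Eskel 315.478, Farrow 315.091.
Highest priority: Eskel.

Eskel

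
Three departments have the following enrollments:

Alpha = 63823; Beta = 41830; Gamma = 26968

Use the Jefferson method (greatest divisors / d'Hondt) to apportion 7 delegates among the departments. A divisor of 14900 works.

With modified divisor 14900: modified quotas Alpha 4.283, Beta 2.807, Gamma 1.810.
Rounding down: Alpha 4, Beta 2, Gamma 1 (total 7).

Alpha 4; Beta 2; Gamma 1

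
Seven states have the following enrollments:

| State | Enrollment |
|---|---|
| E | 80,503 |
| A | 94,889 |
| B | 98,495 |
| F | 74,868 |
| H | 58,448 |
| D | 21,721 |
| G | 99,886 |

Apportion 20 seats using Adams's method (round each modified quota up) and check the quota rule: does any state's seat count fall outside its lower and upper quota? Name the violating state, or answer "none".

none

Standard quotas: E 3.045, A 3.589, B 3.725, F 2.832, H 2.211, D 0.822, G 3.778.
Adams allocation: E 3, A 3, B 4, F 3, H 2, D 1, G 4.
Every allocation lies between the lower and upper quota.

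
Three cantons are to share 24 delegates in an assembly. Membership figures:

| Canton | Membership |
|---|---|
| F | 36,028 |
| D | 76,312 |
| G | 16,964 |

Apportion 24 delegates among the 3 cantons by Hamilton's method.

Total 129304; standard divisor 129304/24 ≈ 5387.667.
Standard quotas: F 6.6871, D 14.1642, G 3.1487.
Lower quotas: F 6, D 14, G 3 (sum 23, leaving 1 seat).
Remainders in descending order: F 0.6871, D 0.1642, G 0.1487.
The surplus seat goes to F.

F 7, D 14, G 3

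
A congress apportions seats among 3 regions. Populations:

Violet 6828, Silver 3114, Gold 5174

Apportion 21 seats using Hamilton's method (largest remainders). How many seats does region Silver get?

4

Standard divisor: 15116 ÷ 21 ≈ 719.81.
Standard quotas: Violet 9.4858, Silver 4.3261, Gold 7.1880.
Lower quotas: Violet 9, Silver 4, Gold 7 (sum 20, leaving 1 seat).
Remainders in descending order: Violet 0.4858, Silver 0.3261, Gold 0.1880.
Largest remainder: Violet receives the extra seat.
Silver receives 4.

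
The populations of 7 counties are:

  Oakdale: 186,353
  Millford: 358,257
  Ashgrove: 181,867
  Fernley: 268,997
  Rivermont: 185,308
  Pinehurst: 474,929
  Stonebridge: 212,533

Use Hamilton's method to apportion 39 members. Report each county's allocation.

Oakdale 4, Millford 7, Ashgrove 4, Fernley 6, Rivermont 4, Pinehurst 10, Stonebridge 4

Total 1868244; standard divisor 1868244/39 ≈ 47903.692.
Standard quotas: Oakdale 3.8902, Millford 7.4787, Ashgrove 3.7965, Fernley 5.6154, Rivermont 3.8683, Pinehurst 9.9142, Stonebridge 4.4367.
Lower quotas: Oakdale 3, Millford 7, Ashgrove 3, Fernley 5, Rivermont 3, Pinehurst 9, Stonebridge 4 (sum 34, leaving 5 seats).
Remainders in descending order: Pinehurst 0.9142, Oakdale 0.8902, Rivermont 0.8683, Ashgrove 0.7965, Fernley 0.6154, Millford 0.4787, Stonebridge 0.4367.
Largest remainders: Pinehurst, Oakdale, Rivermont, Ashgrove, Fernley receive the extra seats.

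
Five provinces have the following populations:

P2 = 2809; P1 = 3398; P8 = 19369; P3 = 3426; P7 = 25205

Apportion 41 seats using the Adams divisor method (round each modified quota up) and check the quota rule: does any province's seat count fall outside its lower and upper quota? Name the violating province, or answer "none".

P7

Standard quotas: P2 2.125, P1 2.570, P8 14.650, P3 2.591, P7 19.064.
Adams allocation: P2 3, P1 3, P8 14, P3 3, P7 18.
P7 has quota 19.064 (lower 19, upper 20) but receives 18 — outside the quota interval.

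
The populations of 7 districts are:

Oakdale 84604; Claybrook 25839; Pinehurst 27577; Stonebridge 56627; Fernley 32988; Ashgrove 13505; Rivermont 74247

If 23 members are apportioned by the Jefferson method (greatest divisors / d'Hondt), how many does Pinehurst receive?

Standard divisor 315387/23 ≈ 13712.478; standard quotas: Oakdale 6.170, Claybrook 1.884, Pinehurst 2.011, Stonebridge 4.130, Fernley 2.406, Ashgrove 0.985, Rivermont 5.415.
Rounding down gives 6, 1, 2, 4, 2, 0, 5 = 20 seats, so the divisor must be adjusted.
With modified divisor 12200: modified quotas Oakdale 6.935, Claybrook 2.118, Pinehurst 2.260, Stonebridge 4.642, Fernley 2.704, Ashgrove 1.107, Rivermont 6.086.
Rounding down: Oakdale 6, Claybrook 2, Pinehurst 2, Stonebridge 4, Fernley 2, Ashgrove 1, Rivermont 6 (total 23).
Pinehurst receives 2.

2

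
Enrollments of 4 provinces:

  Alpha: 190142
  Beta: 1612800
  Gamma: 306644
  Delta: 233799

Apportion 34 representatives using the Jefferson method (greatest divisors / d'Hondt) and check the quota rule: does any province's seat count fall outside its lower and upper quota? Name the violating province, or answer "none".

Standard quotas: Alpha 2.759, Beta 23.400, Gamma 4.449, Delta 3.392.
Jefferson allocation: Alpha 2, Beta 25, Gamma 4, Delta 3.
Beta has quota 23.400 (lower 23, upper 24) but receives 25 — outside the quota interval.

Beta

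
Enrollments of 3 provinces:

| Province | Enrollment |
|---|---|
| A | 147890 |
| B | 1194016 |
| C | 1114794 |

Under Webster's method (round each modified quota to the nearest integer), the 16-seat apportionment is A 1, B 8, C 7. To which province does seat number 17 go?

C

Priority for the next seat is population ÷ (current seats + 0.5).
Priorities: A 98593.333, B 140472.471, C 148639.200.
Highest priority: C.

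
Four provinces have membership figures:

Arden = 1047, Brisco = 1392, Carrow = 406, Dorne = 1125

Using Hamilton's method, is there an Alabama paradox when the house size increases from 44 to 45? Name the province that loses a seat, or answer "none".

At 44 seats: Arden 12, Brisco 15, Carrow 5, Dorne 12.
At 45 seats: Arden 12, Brisco 16, Carrow 4, Dorne 13.
Carrow drops from 5 to 4.

Carrow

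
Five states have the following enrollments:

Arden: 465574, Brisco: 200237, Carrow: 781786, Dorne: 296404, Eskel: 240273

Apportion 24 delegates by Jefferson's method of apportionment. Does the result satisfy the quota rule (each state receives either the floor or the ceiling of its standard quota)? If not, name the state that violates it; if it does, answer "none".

Standard quotas: Arden 5.631, Brisco 2.422, Carrow 9.456, Dorne 3.585, Eskel 2.906.
Jefferson allocation: Arden 6, Brisco 2, Carrow 10, Dorne 3, Eskel 3.
Every allocation lies between the lower and upper quota.

none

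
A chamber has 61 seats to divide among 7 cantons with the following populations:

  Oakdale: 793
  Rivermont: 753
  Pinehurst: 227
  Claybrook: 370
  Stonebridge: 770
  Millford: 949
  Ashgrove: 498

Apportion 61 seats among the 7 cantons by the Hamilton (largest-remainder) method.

The standard divisor is 4360/61 ≈ 71.475.
Standard quotas: Oakdale 11.095, Rivermont 10.535, Pinehurst 3.176, Claybrook 5.177, Stonebridge 10.773, Millford 13.277, Ashgrove 6.967.
Lower quotas: Oakdale 11, Rivermont 10, Pinehurst 3, Claybrook 5, Stonebridge 10, Millford 13, Ashgrove 6 (sum 58, leaving 3 seats).
Remainders in descending order: Ashgrove 0.967, Stonebridge 0.773, Rivermont 0.535, Millford 0.277, Claybrook 0.177, Pinehurst 0.176, Oakdale 0.095.
The surplus seats go to Ashgrove, Stonebridge, Rivermont.

Oakdale=11; Rivermont=11; Pinehurst=3; Claybrook=5; Stonebridge=11; Millford=13; Ashgrove=7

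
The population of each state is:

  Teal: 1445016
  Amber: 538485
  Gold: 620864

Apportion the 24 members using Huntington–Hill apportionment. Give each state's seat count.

Teal: 13, Amber: 5, Gold: 6

With divisor 110233: modified quotas Teal 13.109, Amber 4.885, Gold 5.632.
Geometric-mean thresholds: Teal √(13·14)=13.491, Amber √(4·5)=4.472, Gold √(5·6)=5.477.
Each quota rounded against its threshold gives Teal 13, Amber 5, Gold 6 (total 24).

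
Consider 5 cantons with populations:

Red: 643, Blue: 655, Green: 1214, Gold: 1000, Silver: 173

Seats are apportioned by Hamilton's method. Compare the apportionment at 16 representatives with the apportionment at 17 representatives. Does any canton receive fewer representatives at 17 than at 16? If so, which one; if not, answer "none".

none

At 16 seats: Red 3, Blue 3, Green 5, Gold 4, Silver 1.
At 17 seats: Red 3, Blue 3, Green 5, Gold 5, Silver 1.
No canton's allocation decreased.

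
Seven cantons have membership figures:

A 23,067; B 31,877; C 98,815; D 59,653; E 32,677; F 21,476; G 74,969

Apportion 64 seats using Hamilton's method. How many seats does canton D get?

11

Total 342534; standard divisor 342534/64 ≈ 5352.094.
Standard quotas: A 4.3099, B 5.9560, C 18.4629, D 11.1457, E 6.1055, F 4.0126, G 14.0074.
Lower quotas: A 4, B 5, C 18, D 11, E 6, F 4, G 14 (sum 62, leaving 2 seats).
Remainders in descending order: B 0.9560, C 0.4629, A 0.3099, D 0.1457, E 0.1055, F 0.0126, G 0.0074.
The surplus seats go to B, C.
D receives 11.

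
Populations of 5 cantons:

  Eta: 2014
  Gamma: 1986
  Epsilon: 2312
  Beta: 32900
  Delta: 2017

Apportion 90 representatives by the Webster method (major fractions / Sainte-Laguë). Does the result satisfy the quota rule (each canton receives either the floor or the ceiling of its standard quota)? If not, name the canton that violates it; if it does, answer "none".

Standard quotas: Eta 4.396, Gamma 4.335, Epsilon 5.047, Beta 71.818, Delta 4.403.
Webster allocation: Eta 4, Gamma 4, Epsilon 5, Beta 73, Delta 4.
Beta has quota 71.818 (lower 71, upper 72) but receives 73 — outside the quota interval.

Beta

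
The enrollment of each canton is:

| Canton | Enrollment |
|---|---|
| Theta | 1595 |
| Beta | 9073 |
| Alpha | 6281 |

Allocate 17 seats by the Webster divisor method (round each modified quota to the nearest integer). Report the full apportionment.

Standard divisor 16949/17 ≈ 997; standard quotas: Theta 1.600, Beta 9.100, Alpha 6.300.
Rounding to the nearest integer gives Theta 2, Beta 9, Alpha 6 — total 17, matching the house size, so no adjustment is needed.

Theta 2, Beta 9, Alpha 6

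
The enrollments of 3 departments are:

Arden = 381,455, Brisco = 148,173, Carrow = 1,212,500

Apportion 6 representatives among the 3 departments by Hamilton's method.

Arden 1, Brisco 1, Carrow 4

Standard divisor: 1742128 ÷ 6 ≈ 290354.667.
Standard quotas: Arden 1.3138, Brisco 0.5103, Carrow 4.1759.
Lower quotas: Arden 1, Brisco 0, Carrow 4 (sum 5, leaving 1 seat).
Remainders in descending order: Brisco 0.5103, Arden 0.3138, Carrow 0.1759.
The surplus seat goes to Brisco.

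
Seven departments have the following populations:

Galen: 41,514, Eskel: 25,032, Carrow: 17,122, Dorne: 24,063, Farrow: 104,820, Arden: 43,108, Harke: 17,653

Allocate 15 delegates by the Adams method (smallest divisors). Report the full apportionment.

Standard divisor 273312/15 ≈ 18220.8; standard quotas: Galen 2.278, Eskel 1.374, Carrow 0.940, Dorne 1.321, Farrow 5.753, Arden 2.366, Harke 0.969.
Rounding up gives 3, 2, 1, 2, 6, 3, 1 = 18 seats, so the divisor must be adjusted.
With modified divisor 22800: modified quotas Galen 1.821, Eskel 1.098, Carrow 0.751, Dorne 1.055, Farrow 4.597, Arden 1.891, Harke 0.774.
Rounding up: Galen 2, Eskel 2, Carrow 1, Dorne 2, Farrow 5, Arden 2, Harke 1 (total 15).

Galen 2; Eskel 2; Carrow 1; Dorne 2; Farrow 5; Arden 2; Harke 1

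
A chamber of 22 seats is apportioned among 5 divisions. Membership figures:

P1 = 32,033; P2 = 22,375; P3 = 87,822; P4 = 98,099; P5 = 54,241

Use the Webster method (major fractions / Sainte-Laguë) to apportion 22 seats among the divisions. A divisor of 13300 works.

With modified divisor 13300: modified quotas P1 2.408, P2 1.682, P3 6.603, P4 7.376, P5 4.078.
Rounding to the nearest integer: P1 2, P2 2, P3 7, P4 7, P5 4 (total 22).

P1 2, P2 2, P3 7, P4 7, P5 4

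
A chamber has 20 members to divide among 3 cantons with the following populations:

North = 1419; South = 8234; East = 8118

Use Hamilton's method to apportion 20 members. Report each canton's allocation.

Total 17771; standard divisor 17771/20 ≈ 888.55.
Standard quotas: North 1.5970, South 9.2668, East 9.1362.
Lower quotas: North 1, South 9, East 9 (sum 19, leaving 1 seat).
Remainders in descending order: North 0.5970, South 0.2668, East 0.1362.
The surplus seat goes to North.

North 2, South 9, East 9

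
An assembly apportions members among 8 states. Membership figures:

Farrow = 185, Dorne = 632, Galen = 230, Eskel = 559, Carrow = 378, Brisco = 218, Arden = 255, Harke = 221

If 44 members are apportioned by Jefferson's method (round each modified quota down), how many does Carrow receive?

6

Standard divisor 2678/44 ≈ 60.864; standard quotas: Farrow 3.040, Dorne 10.384, Galen 3.779, Eskel 9.184, Carrow 6.211, Brisco 3.582, Arden 4.190, Harke 3.631.
Rounding down gives 3, 10, 3, 9, 6, 3, 4, 3 = 41 seats, so the divisor must be adjusted.
With modified divisor 55.6: modified quotas Farrow 3.327, Dorne 11.367, Galen 4.137, Eskel 10.054, Carrow 6.799, Brisco 3.921, Arden 4.586, Harke 3.975.
Rounding down: Farrow 3, Dorne 11, Galen 4, Eskel 10, Carrow 6, Brisco 3, Arden 4, Harke 3 (total 44).
Carrow receives 6.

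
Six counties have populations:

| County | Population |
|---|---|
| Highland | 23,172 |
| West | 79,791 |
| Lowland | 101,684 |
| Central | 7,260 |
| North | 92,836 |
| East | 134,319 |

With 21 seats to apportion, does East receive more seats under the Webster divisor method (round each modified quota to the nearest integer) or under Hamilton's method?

Webster

Webster: Highland 1, West 4, Lowland 5, Central 0, North 4, East 7.
Hamilton: Highland 1, West 4, Lowland 5, Central 0, North 5, East 6.
East gets 7 under Webster and 6 under Hamilton.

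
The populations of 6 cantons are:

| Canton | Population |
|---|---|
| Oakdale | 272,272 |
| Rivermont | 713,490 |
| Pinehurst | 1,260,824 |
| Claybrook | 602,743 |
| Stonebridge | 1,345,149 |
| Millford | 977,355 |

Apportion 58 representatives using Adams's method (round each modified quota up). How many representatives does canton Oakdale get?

3

Standard divisor 5171833/58 ≈ 89169.534; standard quotas: Oakdale 3.053, Rivermont 8.001, Pinehurst 14.140, Claybrook 6.760, Stonebridge 15.085, Millford 10.961.
Rounding up gives 4, 9, 15, 7, 16, 11 = 62 seats, so the divisor must be adjusted.
With modified divisor 93400: modified quotas Oakdale 2.915, Rivermont 7.639, Pinehurst 13.499, Claybrook 6.453, Stonebridge 14.402, Millford 10.464.
Rounding up: Oakdale 3, Rivermont 8, Pinehurst 14, Claybrook 7, Stonebridge 15, Millford 11 (total 58).
Oakdale receives 3.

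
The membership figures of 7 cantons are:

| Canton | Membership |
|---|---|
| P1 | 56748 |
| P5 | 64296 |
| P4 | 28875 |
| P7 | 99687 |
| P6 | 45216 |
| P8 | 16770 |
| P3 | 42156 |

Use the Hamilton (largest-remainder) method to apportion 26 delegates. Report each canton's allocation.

P1: 4, P5: 5, P4: 2, P7: 8, P6: 3, P8: 1, P3: 3

The standard divisor is 353748/26 ≈ 13605.692.
Standard quotas: P1 4.1709, P5 4.7257, P4 2.1223, P7 7.3269, P6 3.3233, P8 1.2326, P3 3.0984.
Lower quotas: P1 4, P5 4, P4 2, P7 7, P6 3, P8 1, P3 3 (sum 24, leaving 2 seats).
Remainders in descending order: P5 0.7257, P7 0.3269, P6 0.3233, P8 0.2326, P1 0.1709, P4 0.1223, P3 0.0984.
Largest remainders: P5, P7 receive the extra seats.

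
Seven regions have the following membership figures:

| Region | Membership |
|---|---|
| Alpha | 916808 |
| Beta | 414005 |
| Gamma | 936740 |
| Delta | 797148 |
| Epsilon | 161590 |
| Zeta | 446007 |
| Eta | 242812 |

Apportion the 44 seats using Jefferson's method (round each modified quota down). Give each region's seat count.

Alpha 11; Beta 5; Gamma 11; Delta 9; Epsilon 1; Zeta 5; Eta 2

Standard divisor 3915110/44 ≈ 88979.773; standard quotas: Alpha 10.304, Beta 4.653, Gamma 10.528, Delta 8.959, Epsilon 1.816, Zeta 5.012, Eta 2.729.
Rounding down gives 10, 4, 10, 8, 1, 5, 2 = 40 seats, so the divisor must be adjusted.
With modified divisor 81900: modified quotas Alpha 11.194, Beta 5.055, Gamma 11.438, Delta 9.733, Epsilon 1.973, Zeta 5.446, Eta 2.965.
Rounding down: Alpha 11, Beta 5, Gamma 11, Delta 9, Epsilon 1, Zeta 5, Eta 2 (total 44).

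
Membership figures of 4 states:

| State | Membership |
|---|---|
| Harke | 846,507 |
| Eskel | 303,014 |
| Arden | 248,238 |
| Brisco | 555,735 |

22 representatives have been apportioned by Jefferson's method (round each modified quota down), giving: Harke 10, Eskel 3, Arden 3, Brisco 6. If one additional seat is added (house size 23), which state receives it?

Brisco

Priority for the next seat is population ÷ (current seats + 1).
Priorities: Harke 76955.182, Eskel 75753.500, Arden 62059.500, Brisco 79390.714.
Highest priority: Brisco.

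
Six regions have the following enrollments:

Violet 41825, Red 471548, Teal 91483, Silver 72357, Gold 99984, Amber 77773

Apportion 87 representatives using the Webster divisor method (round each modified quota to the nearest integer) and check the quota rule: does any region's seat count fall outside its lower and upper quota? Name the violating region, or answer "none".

Red

Standard quotas: Violet 4.256, Red 47.984, Teal 9.309, Silver 7.363, Gold 10.174, Amber 7.914.
Webster allocation: Violet 4, Red 49, Teal 9, Silver 7, Gold 10, Amber 8.
Red has quota 47.984 (lower 47, upper 48) but receives 49 — outside the quota interval.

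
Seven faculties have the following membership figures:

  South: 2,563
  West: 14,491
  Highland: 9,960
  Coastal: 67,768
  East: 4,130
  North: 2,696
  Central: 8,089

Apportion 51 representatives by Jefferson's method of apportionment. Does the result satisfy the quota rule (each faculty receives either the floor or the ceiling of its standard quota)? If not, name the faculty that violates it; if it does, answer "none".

Coastal

Standard quotas: South 1.192, West 6.737, Highland 4.631, Coastal 31.506, East 1.920, North 1.253, Central 3.761.
Jefferson allocation: South 1, West 7, Highland 4, Coastal 33, East 2, North 1, Central 3.
Coastal has quota 31.506 (lower 31, upper 32) but receives 33 — outside the quota interval.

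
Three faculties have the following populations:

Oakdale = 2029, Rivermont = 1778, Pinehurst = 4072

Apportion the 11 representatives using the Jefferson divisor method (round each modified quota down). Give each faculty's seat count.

Standard divisor 7879/11 ≈ 716.273; standard quotas: Oakdale 2.833, Rivermont 2.482, Pinehurst 5.685.
Rounding down gives 2, 2, 5 = 9 seats, so the divisor must be adjusted.
With modified divisor 600: modified quotas Oakdale 3.382, Rivermont 2.963, Pinehurst 6.787.
Rounding down: Oakdale 3, Rivermont 2, Pinehurst 6 (total 11).

Oakdale 3; Rivermont 2; Pinehurst 6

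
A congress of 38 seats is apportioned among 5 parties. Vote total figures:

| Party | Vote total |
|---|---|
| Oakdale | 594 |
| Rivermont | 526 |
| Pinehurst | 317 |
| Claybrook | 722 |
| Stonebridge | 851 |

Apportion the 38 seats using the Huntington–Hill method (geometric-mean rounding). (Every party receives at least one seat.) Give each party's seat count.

Oakdale 7; Rivermont 7; Pinehurst 4; Claybrook 9; Stonebridge 11

With divisor 80: modified quotas Oakdale 7.425, Rivermont 6.575, Pinehurst 3.962, Claybrook 9.025, Stonebridge 10.637.
Geometric-mean thresholds: Oakdale √(7·8)=7.483, Rivermont √(6·7)=6.481, Pinehurst √(3·4)=3.464, Claybrook √(9·10)=9.487, Stonebridge √(10·11)=10.488.
Each quota rounded against its threshold gives Oakdale 7, Rivermont 7, Pinehurst 4, Claybrook 9, Stonebridge 11 (total 38).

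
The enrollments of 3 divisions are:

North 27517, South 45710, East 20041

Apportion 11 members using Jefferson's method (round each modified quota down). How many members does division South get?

6

Standard divisor 93268/11 ≈ 8478.909; standard quotas: North 3.245, South 5.391, East 2.364.
Rounding down gives 3, 5, 2 = 10 seats, so the divisor must be adjusted.
With modified divisor 7200: modified quotas North 3.822, South 6.349, East 2.783.
Rounding down: North 3, South 6, East 2 (total 11).
South receives 6.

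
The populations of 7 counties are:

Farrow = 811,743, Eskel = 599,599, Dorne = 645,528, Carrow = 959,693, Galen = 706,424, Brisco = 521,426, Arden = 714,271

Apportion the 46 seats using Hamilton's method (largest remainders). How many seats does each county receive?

The standard divisor is 4958684/46 ≈ 107797.478.
Standard quotas: Farrow 7.5303, Eskel 5.5623, Dorne 5.9883, Carrow 8.9027, Galen 6.5533, Brisco 4.8371, Arden 6.6260.
Lower quotas: Farrow 7, Eskel 5, Dorne 5, Carrow 8, Galen 6, Brisco 4, Arden 6 (sum 41, leaving 5 seats).
Remainders in descending order: Dorne 0.9883, Carrow 0.9027, Brisco 0.8371, Arden 0.6260, Eskel 0.5623, Galen 0.5533, Farrow 0.5303.
The surplus seats go to Dorne, Carrow, Brisco, Arden, Eskel.

Farrow 7, Eskel 6, Dorne 6, Carrow 9, Galen 6, Brisco 5, Arden 7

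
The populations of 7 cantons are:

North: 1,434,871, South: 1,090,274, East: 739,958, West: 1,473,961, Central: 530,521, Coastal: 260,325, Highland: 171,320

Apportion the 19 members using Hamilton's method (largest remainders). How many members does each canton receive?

Standard divisor: 5701230 ÷ 19 ≈ 300064.737.
Standard quotas: North 4.7819, South 3.6335, East 2.4660, West 4.9121, Central 1.7680, Coastal 0.8676, Highland 0.5709.
Lower quotas: North 4, South 3, East 2, West 4, Central 1, Coastal 0, Highland 0 (sum 14, leaving 5 seats).
Remainders in descending order: West 0.9121, Coastal 0.8676, North 0.7819, Central 0.7680, South 0.6335, Highland 0.5709, East 0.4660.
The surplus seats go to West, Coastal, North, Central, South.

North: 5, South: 4, East: 2, West: 5, Central: 2, Coastal: 1, Highland: 0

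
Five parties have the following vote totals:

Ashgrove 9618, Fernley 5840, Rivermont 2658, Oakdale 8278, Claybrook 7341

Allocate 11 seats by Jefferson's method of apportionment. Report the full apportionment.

Ashgrove 3, Fernley 2, Rivermont 1, Oakdale 3, Claybrook 2

Standard divisor 33735/11 ≈ 3066.818; standard quotas: Ashgrove 3.136, Fernley 1.904, Rivermont 0.867, Oakdale 2.699, Claybrook 2.394.
Rounding down gives 3, 1, 0, 2, 2 = 8 seats, so the divisor must be adjusted.
With modified divisor 2600: modified quotas Ashgrove 3.699, Fernley 2.246, Rivermont 1.022, Oakdale 3.184, Claybrook 2.823.
Rounding down: Ashgrove 3, Fernley 2, Rivermont 1, Oakdale 3, Claybrook 2 (total 11).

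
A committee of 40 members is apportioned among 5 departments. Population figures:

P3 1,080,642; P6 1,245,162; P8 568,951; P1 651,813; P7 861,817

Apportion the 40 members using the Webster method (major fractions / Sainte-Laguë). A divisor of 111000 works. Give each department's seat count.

P3 10, P6 11, P8 5, P1 6, P7 8

With modified divisor 111000: modified quotas P3 9.736, P6 11.218, P8 5.126, P1 5.872, P7 7.764.
Rounding to the nearest integer: P3 10, P6 11, P8 5, P1 6, P7 8 (total 40).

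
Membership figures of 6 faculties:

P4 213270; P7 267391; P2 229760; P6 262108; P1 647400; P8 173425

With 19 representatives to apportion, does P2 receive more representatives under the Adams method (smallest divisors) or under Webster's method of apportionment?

Adams

Adams: P4 2, P7 3, P2 3, P6 3, P1 6, P8 2.
Webster: P4 2, P7 3, P2 2, P6 3, P1 7, P8 2.
P2 gets 3 under Adams and 2 under Webster.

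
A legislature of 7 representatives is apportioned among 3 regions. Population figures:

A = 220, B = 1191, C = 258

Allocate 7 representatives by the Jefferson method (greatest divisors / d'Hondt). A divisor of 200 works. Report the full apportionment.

With modified divisor 200: modified quotas A 1.100, B 5.955, C 1.290.
Rounding down: A 1, B 5, C 1 (total 7).

A: 1, B: 5, C: 1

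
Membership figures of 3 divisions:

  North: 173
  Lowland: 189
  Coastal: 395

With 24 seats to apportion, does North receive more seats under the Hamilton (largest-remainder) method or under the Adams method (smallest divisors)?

Hamilton: North 5, Lowland 6, Coastal 13.
Adams: North 6, Lowland 6, Coastal 12.
North gets 5 under Hamilton and 6 under Adams.

Adams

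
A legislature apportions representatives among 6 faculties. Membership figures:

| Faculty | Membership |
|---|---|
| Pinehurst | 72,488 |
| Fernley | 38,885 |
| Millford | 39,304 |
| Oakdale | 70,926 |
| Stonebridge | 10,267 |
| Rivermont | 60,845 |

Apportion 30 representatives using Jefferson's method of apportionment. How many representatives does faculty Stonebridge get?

1

Standard divisor 292715/30 ≈ 9757.167; standard quotas: Pinehurst 7.429, Fernley 3.985, Millford 4.028, Oakdale 7.269, Stonebridge 1.052, Rivermont 6.236.
Rounding down gives 7, 3, 4, 7, 1, 6 = 28 seats, so the divisor must be adjusted.
With modified divisor 9000: modified quotas Pinehurst 8.054, Fernley 4.321, Millford 4.367, Oakdale 7.881, Stonebridge 1.141, Rivermont 6.761.
Rounding down: Pinehurst 8, Fernley 4, Millford 4, Oakdale 7, Stonebridge 1, Rivermont 6 (total 30).
Stonebridge receives 1.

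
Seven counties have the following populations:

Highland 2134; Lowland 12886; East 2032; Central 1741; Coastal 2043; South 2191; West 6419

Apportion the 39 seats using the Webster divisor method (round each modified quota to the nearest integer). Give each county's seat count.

Standard divisor 29446/39 ≈ 755.026; standard quotas: Highland 2.826, Lowland 17.067, East 2.691, Central 2.306, Coastal 2.706, South 2.902, West 8.502.
Rounding to the nearest integer gives 3, 17, 3, 2, 3, 3, 9 = 40 seats, so the divisor must be adjusted.
With modified divisor 770: modified quotas Highland 2.771, Lowland 16.735, East 2.639, Central 2.261, Coastal 2.653, South 2.845, West 8.336.
Rounding to the nearest integer: Highland 3, Lowland 17, East 3, Central 2, Coastal 3, South 3, West 8 (total 39).

Highland=3, Lowland=17, East=3, Central=2, Coastal=3, South=3, West=8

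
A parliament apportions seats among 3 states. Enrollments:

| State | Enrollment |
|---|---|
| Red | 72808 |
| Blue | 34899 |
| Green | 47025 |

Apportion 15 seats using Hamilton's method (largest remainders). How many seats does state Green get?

Standard divisor: 154732 ÷ 15 ≈ 10315.467.
Standard quotas: Red 7.0581, Blue 3.3832, Green 4.5587.
Lower quotas: Red 7, Blue 3, Green 4 (sum 14, leaving 1 seat).
Remainders in descending order: Green 0.5587, Blue 0.3832, Red 0.0581.
The surplus seat goes to Green.
Green receives 5.

5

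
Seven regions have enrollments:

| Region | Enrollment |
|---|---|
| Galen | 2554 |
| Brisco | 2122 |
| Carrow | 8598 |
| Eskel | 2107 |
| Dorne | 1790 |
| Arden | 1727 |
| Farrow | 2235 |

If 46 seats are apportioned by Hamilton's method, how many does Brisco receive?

5

Total 21133; standard divisor 21133/46 ≈ 459.413.
Standard quotas: Galen 5.5593, Brisco 4.6189, Carrow 18.7152, Eskel 4.5863, Dorne 3.8963, Arden 3.7591, Farrow 4.8649.
Lower quotas: Galen 5, Brisco 4, Carrow 18, Eskel 4, Dorne 3, Arden 3, Farrow 4 (sum 41, leaving 5 seats).
Remainders in descending order: Dorne 0.8963, Farrow 0.8649, Arden 0.7591, Carrow 0.7152, Brisco 0.6189, Eskel 0.5863, Galen 0.5593.
The surplus seats go to Dorne, Farrow, Arden, Carrow, Brisco.
Brisco receives 5.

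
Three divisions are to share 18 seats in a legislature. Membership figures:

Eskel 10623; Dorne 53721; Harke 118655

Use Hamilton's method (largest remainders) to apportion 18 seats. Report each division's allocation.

Standard divisor: 182999 ÷ 18 ≈ 10166.611.
Standard quotas: Eskel 1.0449, Dorne 5.2841, Harke 11.6710.
Lower quotas: Eskel 1, Dorne 5, Harke 11 (sum 17, leaving 1 seat).
Remainders in descending order: Harke 0.6710, Dorne 0.2841, Eskel 0.0449.
The surplus seat goes to Harke.

Eskel 1; Dorne 5; Harke 12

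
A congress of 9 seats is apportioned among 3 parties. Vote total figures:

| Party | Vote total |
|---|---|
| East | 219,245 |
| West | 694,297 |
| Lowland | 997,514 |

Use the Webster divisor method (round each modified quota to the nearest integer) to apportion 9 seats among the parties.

Standard divisor 1911056/9 ≈ 212339.556; standard quotas: East 1.033, West 3.270, Lowland 4.698.
Rounding to the nearest integer gives East 1, West 3, Lowland 5 — total 9, matching the house size, so no adjustment is needed.

East 1; West 3; Lowland 5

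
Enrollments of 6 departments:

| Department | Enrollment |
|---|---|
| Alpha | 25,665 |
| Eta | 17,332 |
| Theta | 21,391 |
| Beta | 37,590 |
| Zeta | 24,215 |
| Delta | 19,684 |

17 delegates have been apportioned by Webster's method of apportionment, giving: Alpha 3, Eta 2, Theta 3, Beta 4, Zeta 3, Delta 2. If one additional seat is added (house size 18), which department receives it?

Beta

Priority for the next seat is population ÷ (current seats + 0.5).
Priorities: Alpha 7332.857, Eta 6932.800, Theta 6111.714, Beta 8353.333, Zeta 6918.571, Delta 7873.600.
Highest priority: Beta.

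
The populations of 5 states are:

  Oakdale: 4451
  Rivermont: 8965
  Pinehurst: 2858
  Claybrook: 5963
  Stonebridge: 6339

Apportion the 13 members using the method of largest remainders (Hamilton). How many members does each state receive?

Total 28576; standard divisor 28576/13 ≈ 2198.154.
Standard quotas: Oakdale 2.0249, Rivermont 4.0784, Pinehurst 1.3002, Claybrook 2.7127, Stonebridge 2.8838.
Lower quotas: Oakdale 2, Rivermont 4, Pinehurst 1, Claybrook 2, Stonebridge 2 (sum 11, leaving 2 seats).
Remainders in descending order: Stonebridge 0.8838, Claybrook 0.7127, Pinehurst 0.3002, Rivermont 0.0784, Oakdale 0.0249.
The surplus seats go to Stonebridge, Claybrook.

Oakdale: 2; Rivermont: 4; Pinehurst: 1; Claybrook: 3; Stonebridge: 3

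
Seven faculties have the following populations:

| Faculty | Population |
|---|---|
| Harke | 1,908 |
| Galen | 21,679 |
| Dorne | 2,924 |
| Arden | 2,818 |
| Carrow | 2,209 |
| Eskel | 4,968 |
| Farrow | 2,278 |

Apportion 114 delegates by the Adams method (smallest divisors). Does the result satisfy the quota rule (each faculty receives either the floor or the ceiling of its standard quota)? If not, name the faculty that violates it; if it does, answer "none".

Galen

Standard quotas: Harke 5.608, Galen 63.722, Dorne 8.595, Arden 8.283, Carrow 6.493, Eskel 14.603, Farrow 6.696.
Adams allocation: Harke 6, Galen 62, Dorne 9, Arden 8, Carrow 7, Eskel 15, Farrow 7.
Galen has quota 63.722 (lower 63, upper 64) but receives 62 — outside the quota interval.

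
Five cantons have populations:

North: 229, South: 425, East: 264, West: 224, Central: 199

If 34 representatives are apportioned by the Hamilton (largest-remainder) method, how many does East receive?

Standard divisor: 1341 ÷ 34 ≈ 39.441.
Standard quotas: North 5.806, South 10.776, East 6.694, West 5.679, Central 5.045.
Lower quotas: North 5, South 10, East 6, West 5, Central 5 (sum 31, leaving 3 seats).
Remainders in descending order: North 0.806, South 0.776, East 0.694, West 0.679, Central 0.045.
The surplus seats go to North, South, East.
East receives 7.

7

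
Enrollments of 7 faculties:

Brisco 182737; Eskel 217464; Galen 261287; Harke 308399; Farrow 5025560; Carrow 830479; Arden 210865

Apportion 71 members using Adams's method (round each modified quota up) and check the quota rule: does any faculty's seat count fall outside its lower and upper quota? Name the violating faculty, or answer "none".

Farrow

Standard quotas: Brisco 1.844, Eskel 2.194, Galen 2.636, Harke 3.112, Farrow 50.707, Carrow 8.379, Arden 2.128.
Adams allocation: Brisco 2, Eskel 3, Galen 3, Harke 3, Farrow 49, Carrow 8, Arden 3.
Farrow has quota 50.707 (lower 50, upper 51) but receives 49 — outside the quota interval.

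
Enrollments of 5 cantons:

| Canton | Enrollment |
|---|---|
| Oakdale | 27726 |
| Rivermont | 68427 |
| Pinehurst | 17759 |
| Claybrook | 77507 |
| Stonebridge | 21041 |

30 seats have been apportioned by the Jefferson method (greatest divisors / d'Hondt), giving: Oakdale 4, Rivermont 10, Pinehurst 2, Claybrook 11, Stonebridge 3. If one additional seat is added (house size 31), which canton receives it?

Claybrook

Priority for the next seat is population ÷ (current seats + 1).
Priorities: Oakdale 5545.200, Rivermont 6220.636, Pinehurst 5919.667, Claybrook 6458.917, Stonebridge 5260.250.
Highest priority: Claybrook.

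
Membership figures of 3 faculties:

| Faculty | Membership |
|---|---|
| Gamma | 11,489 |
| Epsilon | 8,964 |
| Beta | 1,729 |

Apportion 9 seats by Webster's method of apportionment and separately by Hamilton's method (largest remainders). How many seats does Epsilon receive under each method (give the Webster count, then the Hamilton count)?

4 and 3

Webster: Gamma 4, Epsilon 4, Beta 1.
Hamilton: Gamma 5, Epsilon 3, Beta 1.
Epsilon gets 4 under Webster and 3 under Hamilton.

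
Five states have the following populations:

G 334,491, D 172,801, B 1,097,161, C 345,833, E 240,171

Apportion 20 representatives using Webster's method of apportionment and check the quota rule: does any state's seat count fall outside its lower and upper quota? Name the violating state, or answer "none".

none

Standard quotas: G 3.054, D 1.578, B 10.018, C 3.158, E 2.193.
Webster allocation: G 3, D 2, B 10, C 3, E 2.
Every allocation lies between the lower and upper quota.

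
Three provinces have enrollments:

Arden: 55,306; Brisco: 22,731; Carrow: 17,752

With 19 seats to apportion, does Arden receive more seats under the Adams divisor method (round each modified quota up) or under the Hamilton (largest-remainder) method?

Adams: Arden 10, Brisco 5, Carrow 4.
Hamilton: Arden 11, Brisco 4, Carrow 4.
Arden gets 10 under Adams and 11 under Hamilton.

Hamilton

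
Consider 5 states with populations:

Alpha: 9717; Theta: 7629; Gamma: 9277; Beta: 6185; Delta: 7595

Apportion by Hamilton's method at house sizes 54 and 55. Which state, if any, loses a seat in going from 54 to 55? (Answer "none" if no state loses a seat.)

At 54 seats: Alpha 13, Theta 10, Gamma 13, Beta 8, Delta 10.
At 55 seats: Alpha 13, Theta 10, Gamma 13, Beta 9, Delta 10.
No state's allocation decreased.

none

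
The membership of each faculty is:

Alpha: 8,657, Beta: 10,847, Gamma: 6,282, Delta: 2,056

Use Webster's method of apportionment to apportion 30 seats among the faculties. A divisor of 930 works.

Alpha: 9, Beta: 12, Gamma: 7, Delta: 2

With modified divisor 930: modified quotas Alpha 9.309, Beta 11.663, Gamma 6.755, Delta 2.211.
Rounding to the nearest integer: Alpha 9, Beta 12, Gamma 7, Delta 2 (total 30).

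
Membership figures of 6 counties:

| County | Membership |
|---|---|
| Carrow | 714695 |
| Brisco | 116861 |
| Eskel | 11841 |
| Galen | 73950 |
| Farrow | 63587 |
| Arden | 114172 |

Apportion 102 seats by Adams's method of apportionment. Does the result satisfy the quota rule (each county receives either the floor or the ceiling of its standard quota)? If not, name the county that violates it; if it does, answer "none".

Standard quotas: Carrow 66.568, Brisco 10.885, Eskel 1.103, Galen 6.888, Farrow 5.923, Arden 10.634.
Adams allocation: Carrow 65, Brisco 11, Eskel 2, Galen 7, Farrow 6, Arden 11.
Carrow has quota 66.568 (lower 66, upper 67) but receives 65 — outside the quota interval.

Carrow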